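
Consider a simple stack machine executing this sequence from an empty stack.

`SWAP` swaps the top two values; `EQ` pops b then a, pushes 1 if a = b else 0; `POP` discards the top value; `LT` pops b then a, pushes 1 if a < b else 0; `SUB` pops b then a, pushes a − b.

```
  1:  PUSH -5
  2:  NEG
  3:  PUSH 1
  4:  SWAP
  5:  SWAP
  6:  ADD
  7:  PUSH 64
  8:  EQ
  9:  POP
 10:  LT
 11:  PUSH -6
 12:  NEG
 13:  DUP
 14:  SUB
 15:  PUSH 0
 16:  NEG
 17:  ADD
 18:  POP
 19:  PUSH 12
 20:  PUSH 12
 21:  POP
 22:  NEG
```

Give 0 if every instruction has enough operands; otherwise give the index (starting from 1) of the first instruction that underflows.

PUSH -5 : [-5]
NEG     : [5]
PUSH 1  : [5, 1]
SWAP    : [1, 5]
SWAP    : [5, 1]
ADD     : [6]
PUSH 64 : [6, 64]
EQ      : [0]
POP     : []
LT  — needs 2 operands, stack has 0 → underflow

10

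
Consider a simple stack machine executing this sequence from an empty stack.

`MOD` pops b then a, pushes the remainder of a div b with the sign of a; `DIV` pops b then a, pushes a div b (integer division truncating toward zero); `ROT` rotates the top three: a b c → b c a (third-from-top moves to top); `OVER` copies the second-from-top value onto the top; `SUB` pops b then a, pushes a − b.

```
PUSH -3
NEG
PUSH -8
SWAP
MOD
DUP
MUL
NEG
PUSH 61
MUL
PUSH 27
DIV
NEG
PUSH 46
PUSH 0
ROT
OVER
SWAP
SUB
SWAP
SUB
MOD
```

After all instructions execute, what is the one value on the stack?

PUSH -3 : [-3]
NEG     : [3]
PUSH -8 : [3, -8]
SWAP    : [-8, 3]
MOD     : [-2]
DUP     : [-2, -2]
MUL     : [4]
NEG     : [-4]
PUSH 61 : [-4, 61]
MUL     : [-244]
PUSH 27 : [-244, 27]
DIV     : [-9]
NEG     : [9]
PUSH 46 : [9, 46]
PUSH 0  : [9, 46, 0]
ROT     : [46, 0, 9]
OVER    : [46, 0, 9, 0]
SWAP    : [46, 0, 0, 9]
SUB     : [46, 0, -9]
SWAP    : [46, -9, 0]
SUB     : [46, -9]
MOD     : [1]

1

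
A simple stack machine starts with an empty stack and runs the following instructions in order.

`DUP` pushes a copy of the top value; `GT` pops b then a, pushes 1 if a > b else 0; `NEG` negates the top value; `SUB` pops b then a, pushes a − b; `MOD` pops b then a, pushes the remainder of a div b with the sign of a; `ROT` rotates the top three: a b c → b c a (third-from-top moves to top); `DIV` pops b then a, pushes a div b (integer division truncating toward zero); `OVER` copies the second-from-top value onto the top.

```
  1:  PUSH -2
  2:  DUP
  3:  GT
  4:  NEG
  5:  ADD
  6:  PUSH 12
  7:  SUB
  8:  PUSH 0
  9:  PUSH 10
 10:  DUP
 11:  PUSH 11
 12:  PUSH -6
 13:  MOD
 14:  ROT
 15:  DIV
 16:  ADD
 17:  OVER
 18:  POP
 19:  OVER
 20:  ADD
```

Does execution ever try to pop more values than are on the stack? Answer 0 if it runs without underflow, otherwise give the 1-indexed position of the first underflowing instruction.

5

PUSH -2 : [-2]
DUP     : [-2, -2]
GT      : [0]
NEG     : [0]
ADD  — needs 2 operands, stack has 1 → underflow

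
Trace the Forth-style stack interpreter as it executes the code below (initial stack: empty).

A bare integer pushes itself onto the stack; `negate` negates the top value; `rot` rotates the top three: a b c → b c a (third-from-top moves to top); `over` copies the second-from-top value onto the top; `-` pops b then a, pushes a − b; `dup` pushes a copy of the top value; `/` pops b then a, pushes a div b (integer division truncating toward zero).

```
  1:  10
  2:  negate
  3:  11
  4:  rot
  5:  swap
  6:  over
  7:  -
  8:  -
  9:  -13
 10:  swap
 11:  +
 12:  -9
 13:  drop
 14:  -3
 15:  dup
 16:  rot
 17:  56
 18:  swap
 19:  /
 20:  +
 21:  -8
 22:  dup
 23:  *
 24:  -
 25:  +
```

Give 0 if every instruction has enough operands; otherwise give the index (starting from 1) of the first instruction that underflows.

10     -> [10]
negate -> [-10]
11     -> [-10, 11]
rot  — needs 3 operands, stack has 2 → underflow

4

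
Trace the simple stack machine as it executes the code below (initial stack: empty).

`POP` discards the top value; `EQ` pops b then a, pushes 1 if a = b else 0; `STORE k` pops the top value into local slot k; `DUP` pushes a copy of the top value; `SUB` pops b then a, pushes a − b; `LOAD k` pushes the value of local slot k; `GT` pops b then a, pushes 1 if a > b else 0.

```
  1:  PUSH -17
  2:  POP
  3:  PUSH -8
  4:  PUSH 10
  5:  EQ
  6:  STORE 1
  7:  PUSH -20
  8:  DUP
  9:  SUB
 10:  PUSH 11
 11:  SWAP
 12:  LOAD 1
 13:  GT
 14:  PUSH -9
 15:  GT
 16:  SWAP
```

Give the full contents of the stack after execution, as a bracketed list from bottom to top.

[1, 11]

PUSH -17 → -17
POP      → (empty)
PUSH -8  → -8
PUSH 10  → -8 10
EQ       → 0
STORE 1  → (empty)
PUSH -20 → -20
DUP      → -20 -20
SUB      → 0
PUSH 11  → 0 11
SWAP     → 11 0
LOAD 1   → 11 0 0
GT       → 11 0
PUSH -9  → 11 0 -9
GT       → 11 1
SWAP     → 1 11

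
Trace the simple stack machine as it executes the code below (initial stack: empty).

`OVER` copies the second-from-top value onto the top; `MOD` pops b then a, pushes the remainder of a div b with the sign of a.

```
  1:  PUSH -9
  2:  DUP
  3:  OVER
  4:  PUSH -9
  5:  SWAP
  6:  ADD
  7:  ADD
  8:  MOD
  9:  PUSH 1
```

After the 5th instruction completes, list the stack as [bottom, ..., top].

PUSH -9 -> -9
DUP     -> -9 -9
OVER    -> -9 -9 -9
PUSH -9 -> -9 -9 -9 -9
SWAP    -> -9 -9 -9 -9

[-9, -9, -9, -9]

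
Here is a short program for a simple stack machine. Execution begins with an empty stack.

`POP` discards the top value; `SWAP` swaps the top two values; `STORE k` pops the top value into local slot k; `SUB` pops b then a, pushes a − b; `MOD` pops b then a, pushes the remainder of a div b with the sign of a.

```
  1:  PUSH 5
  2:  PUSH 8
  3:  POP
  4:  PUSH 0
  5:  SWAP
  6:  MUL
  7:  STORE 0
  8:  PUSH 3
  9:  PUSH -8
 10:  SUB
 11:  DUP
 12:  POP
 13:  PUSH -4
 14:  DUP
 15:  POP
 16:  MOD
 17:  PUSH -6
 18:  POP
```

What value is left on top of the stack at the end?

3

PUSH 5  → [5]
PUSH 8  → [5, 8]
POP     → [5]
PUSH 0  → [5, 0]
SWAP    → [0, 5]
MUL     → [0]
STORE 0 → []
PUSH 3  → [3]
PUSH -8 → [3, -8]
SUB     → [11]
DUP     → [11, 11]
POP     → [11]
PUSH -4 → [11, -4]
DUP     → [11, -4, -4]
POP     → [11, -4]
MOD     → [3]
PUSH -6 → [3, -6]
POP     → [3]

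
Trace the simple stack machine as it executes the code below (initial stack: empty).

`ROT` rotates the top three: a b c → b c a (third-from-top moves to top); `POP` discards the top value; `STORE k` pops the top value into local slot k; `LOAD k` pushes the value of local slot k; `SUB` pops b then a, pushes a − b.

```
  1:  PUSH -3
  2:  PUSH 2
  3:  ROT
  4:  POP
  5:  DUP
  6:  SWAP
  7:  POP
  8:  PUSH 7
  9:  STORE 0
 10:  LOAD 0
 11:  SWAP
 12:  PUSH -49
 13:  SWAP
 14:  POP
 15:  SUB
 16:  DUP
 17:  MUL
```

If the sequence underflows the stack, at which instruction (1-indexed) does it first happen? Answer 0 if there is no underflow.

3

PUSH -3  -3
PUSH 2   -3 2
ROT  — needs 3 operands, stack has 2 → underflow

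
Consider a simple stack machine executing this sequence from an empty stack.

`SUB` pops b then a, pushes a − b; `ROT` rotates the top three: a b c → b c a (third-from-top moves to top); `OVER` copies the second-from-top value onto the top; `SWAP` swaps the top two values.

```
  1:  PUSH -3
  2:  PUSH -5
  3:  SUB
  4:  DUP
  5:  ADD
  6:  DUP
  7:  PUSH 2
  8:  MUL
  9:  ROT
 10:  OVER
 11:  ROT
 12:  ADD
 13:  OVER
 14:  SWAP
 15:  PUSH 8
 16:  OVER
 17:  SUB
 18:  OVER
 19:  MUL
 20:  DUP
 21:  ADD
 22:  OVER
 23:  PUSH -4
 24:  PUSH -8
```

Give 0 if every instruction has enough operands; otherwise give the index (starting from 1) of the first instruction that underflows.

PUSH -3 → -3
PUSH -5 → -3 -5
SUB     → 2
DUP     → 2 2
ADD     → 4
DUP     → 4 4
PUSH 2  → 4 4 2
MUL     → 4 8
ROT  — needs 3 operands, stack has 2 → underflow

9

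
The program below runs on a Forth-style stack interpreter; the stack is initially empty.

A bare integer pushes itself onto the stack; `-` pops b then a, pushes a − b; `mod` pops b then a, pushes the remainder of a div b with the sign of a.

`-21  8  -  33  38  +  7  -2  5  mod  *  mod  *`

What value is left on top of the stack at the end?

-21 : [-21]
8   : [-21, 8]
-   : [-29]
33  : [-29, 33]
38  : [-29, 33, 38]
+   : [-29, 71]
7   : [-29, 71, 7]
-2  : [-29, 71, 7, -2]
5   : [-29, 71, 7, -2, 5]
mod : [-29, 71, 7, -2]
*   : [-29, 71, -14]
mod : [-29, 1]
*   : [-29]

-29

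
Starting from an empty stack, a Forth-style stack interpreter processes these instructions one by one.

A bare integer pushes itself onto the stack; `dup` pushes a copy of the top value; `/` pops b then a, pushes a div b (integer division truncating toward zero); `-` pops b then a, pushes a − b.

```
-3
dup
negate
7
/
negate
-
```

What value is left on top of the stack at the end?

-3

-3     → [-3]
dup    → [-3, -3]
negate → [-3, 3]
7      → [-3, 3, 7]
/      → [-3, 0]
negate → [-3, 0]
-      → [-3]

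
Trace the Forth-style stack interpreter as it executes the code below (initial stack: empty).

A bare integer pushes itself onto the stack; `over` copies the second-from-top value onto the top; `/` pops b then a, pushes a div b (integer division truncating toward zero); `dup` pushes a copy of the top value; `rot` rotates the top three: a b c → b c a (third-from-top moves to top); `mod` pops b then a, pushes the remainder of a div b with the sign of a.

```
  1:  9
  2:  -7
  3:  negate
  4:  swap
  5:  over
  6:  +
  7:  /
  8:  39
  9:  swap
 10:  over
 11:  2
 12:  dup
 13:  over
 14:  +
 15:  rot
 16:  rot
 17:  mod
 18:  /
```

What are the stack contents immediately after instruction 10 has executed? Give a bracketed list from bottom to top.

[39, 0, 39]

9      → 9
-7     → 9 -7
negate → 9 7
swap   → 7 9
over   → 7 9 7
+      → 7 16
/      → 0
39     → 0 39
swap   → 39 0
over   → 39 0 39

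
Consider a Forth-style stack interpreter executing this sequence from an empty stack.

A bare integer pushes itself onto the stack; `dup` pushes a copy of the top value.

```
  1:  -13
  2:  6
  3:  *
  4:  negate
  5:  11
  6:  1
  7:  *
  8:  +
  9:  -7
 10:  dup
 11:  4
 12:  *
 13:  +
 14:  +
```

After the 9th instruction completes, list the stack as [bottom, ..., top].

-13    : [-13]
6      : [-13, 6]
*      : [-78]
negate : [78]
11     : [78, 11]
1      : [78, 11, 1]
*      : [78, 11]
+      : [89]
-7     : [89, -7]

[89, -7]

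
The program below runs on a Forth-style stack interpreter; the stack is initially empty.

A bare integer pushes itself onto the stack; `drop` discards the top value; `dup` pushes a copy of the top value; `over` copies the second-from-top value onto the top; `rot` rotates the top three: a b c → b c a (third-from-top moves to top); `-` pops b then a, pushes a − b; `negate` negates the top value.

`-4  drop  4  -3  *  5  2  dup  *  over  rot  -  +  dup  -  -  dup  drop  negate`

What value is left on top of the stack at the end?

-4      -4
drop    (empty)
4       4
-3      4 -3
*       -12
5       -12 5
2       -12 5 2
dup     -12 5 2 2
*       -12 5 4
over    -12 5 4 5
rot     -12 4 5 5
-       -12 4 0
+       -12 4
dup     -12 4 4
-       -12 0
-       -12
dup     -12 -12
drop    -12
negate  12

12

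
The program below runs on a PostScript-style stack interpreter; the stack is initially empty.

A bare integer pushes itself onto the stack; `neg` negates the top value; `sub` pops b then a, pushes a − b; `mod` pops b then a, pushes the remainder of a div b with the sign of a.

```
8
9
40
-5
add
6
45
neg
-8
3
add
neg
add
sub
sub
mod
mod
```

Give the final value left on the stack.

8

8   -> [8]
9   -> [8, 9]
40  -> [8, 9, 40]
-5  -> [8, 9, 40, -5]
add -> [8, 9, 35]
6   -> [8, 9, 35, 6]
45  -> [8, 9, 35, 6, 45]
neg -> [8, 9, 35, 6, -45]
-8  -> [8, 9, 35, 6, -45, -8]
3   -> [8, 9, 35, 6, -45, -8, 3]
add -> [8, 9, 35, 6, -45, -5]
neg -> [8, 9, 35, 6, -45, 5]
add -> [8, 9, 35, 6, -40]
sub -> [8, 9, 35, 46]
sub -> [8, 9, -11]
mod -> [8, 9]
mod -> [8]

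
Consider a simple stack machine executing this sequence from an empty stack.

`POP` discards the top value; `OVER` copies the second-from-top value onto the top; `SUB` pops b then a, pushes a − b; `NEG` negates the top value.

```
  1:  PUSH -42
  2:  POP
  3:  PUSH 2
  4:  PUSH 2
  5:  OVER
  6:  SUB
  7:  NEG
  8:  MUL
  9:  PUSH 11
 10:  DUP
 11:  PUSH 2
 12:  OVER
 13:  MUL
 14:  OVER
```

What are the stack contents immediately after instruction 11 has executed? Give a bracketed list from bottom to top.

PUSH -42  -42
POP       (empty)
PUSH 2    2
PUSH 2    2 2
OVER      2 2 2
SUB       2 0
NEG       2 0
MUL       0
PUSH 11   0 11
DUP       0 11 11
PUSH 2    0 11 11 2

[0, 11, 11, 2]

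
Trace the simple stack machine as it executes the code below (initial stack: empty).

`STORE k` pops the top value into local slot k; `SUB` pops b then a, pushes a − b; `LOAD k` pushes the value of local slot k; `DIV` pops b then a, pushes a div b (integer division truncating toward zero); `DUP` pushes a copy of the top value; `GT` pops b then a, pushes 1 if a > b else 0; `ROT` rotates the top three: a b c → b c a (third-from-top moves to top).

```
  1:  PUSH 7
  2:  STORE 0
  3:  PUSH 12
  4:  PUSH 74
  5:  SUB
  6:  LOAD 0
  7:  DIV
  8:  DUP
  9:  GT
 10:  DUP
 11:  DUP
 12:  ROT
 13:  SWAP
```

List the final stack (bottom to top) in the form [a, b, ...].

PUSH 7  : [7]
STORE 0 : []
PUSH 12 : [12]
PUSH 74 : [12, 74]
SUB     : [-62]
LOAD 0  : [-62, 7]
DIV     : [-8]
DUP     : [-8, -8]
GT      : [0]
DUP     : [0, 0]
DUP     : [0, 0, 0]
ROT     : [0, 0, 0]
SWAP    : [0, 0, 0]

[0, 0, 0]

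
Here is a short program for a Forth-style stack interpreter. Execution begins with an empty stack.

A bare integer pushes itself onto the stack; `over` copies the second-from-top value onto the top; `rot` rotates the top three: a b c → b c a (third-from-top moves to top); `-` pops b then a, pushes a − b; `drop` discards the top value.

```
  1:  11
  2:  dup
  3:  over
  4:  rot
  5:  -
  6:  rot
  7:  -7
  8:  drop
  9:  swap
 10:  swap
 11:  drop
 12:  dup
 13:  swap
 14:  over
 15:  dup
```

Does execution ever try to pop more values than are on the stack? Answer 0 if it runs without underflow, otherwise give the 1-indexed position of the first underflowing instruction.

11    [11]
dup   [11, 11]
over  [11, 11, 11]
rot   [11, 11, 11]
-     [11, 0]
rot  — needs 3 operands, stack has 2 → underflow

6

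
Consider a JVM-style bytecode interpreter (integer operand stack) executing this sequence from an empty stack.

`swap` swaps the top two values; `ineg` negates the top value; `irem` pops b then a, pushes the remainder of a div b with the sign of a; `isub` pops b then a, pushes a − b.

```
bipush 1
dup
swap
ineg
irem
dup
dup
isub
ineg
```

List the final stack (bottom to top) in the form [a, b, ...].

bipush 1 → [1]
dup      → [1, 1]
swap     → [1, 1]
ineg     → [1, -1]
irem     → [0]
dup      → [0, 0]
dup      → [0, 0, 0]
isub     → [0, 0]
ineg     → [0, 0]

[0, 0]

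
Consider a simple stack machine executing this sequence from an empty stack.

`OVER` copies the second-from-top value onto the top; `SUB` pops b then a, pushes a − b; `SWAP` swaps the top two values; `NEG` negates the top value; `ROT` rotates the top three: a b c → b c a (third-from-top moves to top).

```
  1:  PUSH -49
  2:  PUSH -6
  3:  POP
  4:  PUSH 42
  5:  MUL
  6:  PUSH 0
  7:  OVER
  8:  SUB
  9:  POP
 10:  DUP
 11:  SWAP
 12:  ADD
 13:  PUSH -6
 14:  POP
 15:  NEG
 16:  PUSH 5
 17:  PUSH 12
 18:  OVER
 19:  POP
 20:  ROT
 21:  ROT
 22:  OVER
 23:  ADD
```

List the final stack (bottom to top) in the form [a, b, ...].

[12, 4116, 4121]

PUSH -49 -> -49
PUSH -6  -> -49 -6
POP      -> -49
PUSH 42  -> -49 42
MUL      -> -2058
PUSH 0   -> -2058 0
OVER     -> -2058 0 -2058
SUB      -> -2058 2058
POP      -> -2058
DUP      -> -2058 -2058
SWAP     -> -2058 -2058
ADD      -> -4116
PUSH -6  -> -4116 -6
POP      -> -4116
NEG      -> 4116
PUSH 5   -> 4116 5
PUSH 12  -> 4116 5 12
OVER     -> 4116 5 12 5
POP      -> 4116 5 12
ROT      -> 5 12 4116
ROT      -> 12 4116 5
OVER     -> 12 4116 5 4116
ADD      -> 12 4116 4121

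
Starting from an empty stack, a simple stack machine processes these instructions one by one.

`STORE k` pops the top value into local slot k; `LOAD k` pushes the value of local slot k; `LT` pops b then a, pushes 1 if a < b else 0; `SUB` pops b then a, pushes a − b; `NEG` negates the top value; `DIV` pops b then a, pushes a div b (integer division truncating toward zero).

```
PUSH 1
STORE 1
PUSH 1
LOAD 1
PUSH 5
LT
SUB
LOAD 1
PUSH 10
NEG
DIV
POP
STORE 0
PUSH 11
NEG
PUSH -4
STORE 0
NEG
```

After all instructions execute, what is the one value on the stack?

PUSH 1  : 1
STORE 1 : (empty)
PUSH 1  : 1
LOAD 1  : 1 1
PUSH 5  : 1 1 5
LT      : 1 1
SUB     : 0
LOAD 1  : 0 1
PUSH 10 : 0 1 10
NEG     : 0 1 -10
DIV     : 0 0
POP     : 0
STORE 0 : (empty)
PUSH 11 : 11
NEG     : -11
PUSH -4 : -11 -4
STORE 0 : -11
NEG     : 11

11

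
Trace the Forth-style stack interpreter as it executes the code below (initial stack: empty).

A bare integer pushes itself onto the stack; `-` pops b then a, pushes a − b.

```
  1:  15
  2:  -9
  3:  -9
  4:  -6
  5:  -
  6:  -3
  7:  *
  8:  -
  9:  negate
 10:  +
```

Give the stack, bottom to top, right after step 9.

15     : [15]
-9     : [15, -9]
-9     : [15, -9, -9]
-6     : [15, -9, -9, -6]
-      : [15, -9, -3]
-3     : [15, -9, -3, -3]
*      : [15, -9, 9]
-      : [15, -18]
negate : [15, 18]

[15, 18]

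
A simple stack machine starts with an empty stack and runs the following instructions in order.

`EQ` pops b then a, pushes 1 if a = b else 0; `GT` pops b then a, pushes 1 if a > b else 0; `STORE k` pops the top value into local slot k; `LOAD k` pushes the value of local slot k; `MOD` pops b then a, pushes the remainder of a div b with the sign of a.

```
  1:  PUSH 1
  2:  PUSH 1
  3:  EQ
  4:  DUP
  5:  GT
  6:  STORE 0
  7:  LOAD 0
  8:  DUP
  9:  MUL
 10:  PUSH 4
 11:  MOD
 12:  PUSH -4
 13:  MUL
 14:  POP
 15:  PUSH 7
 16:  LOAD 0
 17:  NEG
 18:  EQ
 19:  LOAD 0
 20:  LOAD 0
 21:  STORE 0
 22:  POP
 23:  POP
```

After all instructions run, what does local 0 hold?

0

PUSH 1  -> [1]
PUSH 1  -> [1, 1]
EQ      -> [1]
DUP     -> [1, 1]
GT      -> [0]
STORE 0 -> []
LOAD 0  -> [0]
DUP     -> [0, 0]
MUL     -> [0]
PUSH 4  -> [0, 4]
MOD     -> [0]
PUSH -4 -> [0, -4]
MUL     -> [0]
POP     -> []
PUSH 7  -> [7]
LOAD 0  -> [7, 0]
NEG     -> [7, 0]
EQ      -> [0]
LOAD 0  -> [0, 0]
LOAD 0  -> [0, 0, 0]
STORE 0 -> [0, 0]
POP     -> [0]
POP     -> []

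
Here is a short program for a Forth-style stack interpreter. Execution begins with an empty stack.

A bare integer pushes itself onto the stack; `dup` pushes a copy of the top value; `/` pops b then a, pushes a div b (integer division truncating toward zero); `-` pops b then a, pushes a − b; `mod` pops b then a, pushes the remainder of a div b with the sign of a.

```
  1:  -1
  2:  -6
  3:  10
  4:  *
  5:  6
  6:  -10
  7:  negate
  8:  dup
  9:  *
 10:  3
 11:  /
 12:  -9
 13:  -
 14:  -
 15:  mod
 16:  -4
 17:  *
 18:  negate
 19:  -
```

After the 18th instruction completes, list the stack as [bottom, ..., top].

[-1, -96]

-1     -> [-1]
-6     -> [-1, -6]
10     -> [-1, -6, 10]
*      -> [-1, -60]
6      -> [-1, -60, 6]
-10    -> [-1, -60, 6, -10]
negate -> [-1, -60, 6, 10]
dup    -> [-1, -60, 6, 10, 10]
*      -> [-1, -60, 6, 100]
3      -> [-1, -60, 6, 100, 3]
/      -> [-1, -60, 6, 33]
-9     -> [-1, -60, 6, 33, -9]
-      -> [-1, -60, 6, 42]
-      -> [-1, -60, -36]
mod    -> [-1, -24]
-4     -> [-1, -24, -4]
*      -> [-1, 96]
negate -> [-1, -96]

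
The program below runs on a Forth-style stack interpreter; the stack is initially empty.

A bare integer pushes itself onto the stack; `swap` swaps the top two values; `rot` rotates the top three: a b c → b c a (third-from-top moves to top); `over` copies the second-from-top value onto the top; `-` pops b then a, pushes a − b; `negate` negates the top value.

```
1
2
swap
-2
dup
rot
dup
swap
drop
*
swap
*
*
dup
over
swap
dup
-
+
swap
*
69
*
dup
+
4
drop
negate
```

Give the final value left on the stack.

1      -> [1]
2      -> [1, 2]
swap   -> [2, 1]
-2     -> [2, 1, -2]
dup    -> [2, 1, -2, -2]
rot    -> [2, -2, -2, 1]
dup    -> [2, -2, -2, 1, 1]
swap   -> [2, -2, -2, 1, 1]
drop   -> [2, -2, -2, 1]
*      -> [2, -2, -2]
swap   -> [2, -2, -2]
*      -> [2, 4]
*      -> [8]
dup    -> [8, 8]
over   -> [8, 8, 8]
swap   -> [8, 8, 8]
dup    -> [8, 8, 8, 8]
-      -> [8, 8, 0]
+      -> [8, 8]
swap   -> [8, 8]
*      -> [64]
69     -> [64, 69]
*      -> [4416]
dup    -> [4416, 4416]
+      -> [8832]
4      -> [8832, 4]
drop   -> [8832]
negate -> [-8832]

-8832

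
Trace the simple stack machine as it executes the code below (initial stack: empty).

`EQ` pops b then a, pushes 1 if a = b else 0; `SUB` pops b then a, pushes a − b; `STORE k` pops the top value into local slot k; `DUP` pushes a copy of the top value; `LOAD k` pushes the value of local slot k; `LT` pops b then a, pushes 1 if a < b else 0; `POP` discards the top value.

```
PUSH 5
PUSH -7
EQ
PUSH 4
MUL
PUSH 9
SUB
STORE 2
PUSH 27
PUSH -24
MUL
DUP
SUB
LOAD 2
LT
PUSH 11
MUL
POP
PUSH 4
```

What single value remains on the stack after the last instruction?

4

PUSH 5    5
PUSH -7   5 -7
EQ        0
PUSH 4    0 4
MUL       0
PUSH 9    0 9
SUB       -9
STORE 2   (empty)
PUSH 27   27
PUSH -24  27 -24
MUL       -648
DUP       -648 -648
SUB       0
LOAD 2    0 -9
LT        0
PUSH 11   0 11
MUL       0
POP       (empty)
PUSH 4    4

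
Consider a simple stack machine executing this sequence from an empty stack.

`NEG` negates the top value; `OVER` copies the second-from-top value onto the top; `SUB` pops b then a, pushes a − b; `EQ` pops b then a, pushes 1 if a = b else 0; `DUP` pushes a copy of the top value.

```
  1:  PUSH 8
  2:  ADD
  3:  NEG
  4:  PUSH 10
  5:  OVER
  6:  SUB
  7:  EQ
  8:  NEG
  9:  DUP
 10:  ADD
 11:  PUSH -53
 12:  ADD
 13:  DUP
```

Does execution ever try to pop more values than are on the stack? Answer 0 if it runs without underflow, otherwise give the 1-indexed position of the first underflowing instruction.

PUSH 8  [8]
ADD  — needs 2 operands, stack has 1 → underflow

2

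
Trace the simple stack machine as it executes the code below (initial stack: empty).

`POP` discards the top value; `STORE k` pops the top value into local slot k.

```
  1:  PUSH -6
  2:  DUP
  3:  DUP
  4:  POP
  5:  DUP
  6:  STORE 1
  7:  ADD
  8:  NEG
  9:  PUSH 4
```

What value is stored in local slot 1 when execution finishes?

PUSH -6 → [-6]
DUP     → [-6, -6]
DUP     → [-6, -6, -6]
POP     → [-6, -6]
DUP     → [-6, -6, -6]
STORE 1 → [-6, -6]
ADD     → [-12]
NEG     → [12]
PUSH 4  → [12, 4]

-6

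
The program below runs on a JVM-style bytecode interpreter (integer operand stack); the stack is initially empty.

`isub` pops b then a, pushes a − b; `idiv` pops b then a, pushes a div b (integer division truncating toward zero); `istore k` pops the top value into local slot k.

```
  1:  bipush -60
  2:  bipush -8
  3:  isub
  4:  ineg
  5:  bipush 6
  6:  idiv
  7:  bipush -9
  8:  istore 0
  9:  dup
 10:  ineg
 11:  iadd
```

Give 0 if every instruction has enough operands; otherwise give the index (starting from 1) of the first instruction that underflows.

bipush -60  [-60]
bipush -8   [-60, -8]
isub        [-52]
ineg        [52]
bipush 6    [52, 6]
idiv        [8]
bipush -9   [8, -9]
istore 0    [8]
dup         [8, 8]
ineg        [8, -8]
iadd        [0]

0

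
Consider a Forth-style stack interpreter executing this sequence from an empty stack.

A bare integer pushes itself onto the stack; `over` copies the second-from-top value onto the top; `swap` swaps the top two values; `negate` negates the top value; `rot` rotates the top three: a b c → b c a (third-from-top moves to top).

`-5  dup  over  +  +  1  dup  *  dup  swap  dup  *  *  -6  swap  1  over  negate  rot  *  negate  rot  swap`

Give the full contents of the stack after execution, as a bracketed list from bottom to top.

-5     → [-5]
dup    → [-5, -5]
over   → [-5, -5, -5]
+      → [-5, -10]
+      → [-15]
1      → [-15, 1]
dup    → [-15, 1, 1]
*      → [-15, 1]
dup    → [-15, 1, 1]
swap   → [-15, 1, 1]
dup    → [-15, 1, 1, 1]
*      → [-15, 1, 1]
*      → [-15, 1]
-6     → [-15, 1, -6]
swap   → [-15, -6, 1]
1      → [-15, -6, 1, 1]
over   → [-15, -6, 1, 1, 1]
negate → [-15, -6, 1, 1, -1]
rot    → [-15, -6, 1, -1, 1]
*      → [-15, -6, 1, -1]
negate → [-15, -6, 1, 1]
rot    → [-15, 1, 1, -6]
swap   → [-15, 1, -6, 1]

[-15, 1, -6, 1]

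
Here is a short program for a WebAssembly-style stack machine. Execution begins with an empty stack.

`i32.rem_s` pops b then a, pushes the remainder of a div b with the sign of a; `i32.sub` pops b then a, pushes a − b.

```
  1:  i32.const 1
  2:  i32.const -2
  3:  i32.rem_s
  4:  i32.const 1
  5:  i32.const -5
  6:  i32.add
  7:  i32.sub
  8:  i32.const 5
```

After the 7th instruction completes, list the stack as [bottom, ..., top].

i32.const 1  → 1
i32.const -2 → 1 -2
i32.rem_s    → 1
i32.const 1  → 1 1
i32.const -5 → 1 1 -5
i32.add      → 1 -4
i32.sub      → 5

[5]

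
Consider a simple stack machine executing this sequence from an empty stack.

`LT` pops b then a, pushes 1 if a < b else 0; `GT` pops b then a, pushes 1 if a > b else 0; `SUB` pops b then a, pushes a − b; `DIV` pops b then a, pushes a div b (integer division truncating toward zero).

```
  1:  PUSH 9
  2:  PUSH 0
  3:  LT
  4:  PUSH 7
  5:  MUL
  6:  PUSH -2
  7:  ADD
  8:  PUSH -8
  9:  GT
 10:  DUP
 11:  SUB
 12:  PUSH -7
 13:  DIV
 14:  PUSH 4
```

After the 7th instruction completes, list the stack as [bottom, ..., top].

[-2]

PUSH 9  → [9]
PUSH 0  → [9, 0]
LT      → [0]
PUSH 7  → [0, 7]
MUL     → [0]
PUSH -2 → [0, -2]
ADD     → [-2]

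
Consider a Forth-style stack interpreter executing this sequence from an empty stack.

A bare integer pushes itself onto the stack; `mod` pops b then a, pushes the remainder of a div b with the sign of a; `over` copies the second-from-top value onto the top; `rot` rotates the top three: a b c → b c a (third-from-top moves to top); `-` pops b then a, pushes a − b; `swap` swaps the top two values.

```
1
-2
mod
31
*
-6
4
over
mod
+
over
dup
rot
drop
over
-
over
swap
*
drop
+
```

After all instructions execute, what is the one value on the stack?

62

1    -> 1
-2   -> 1 -2
mod  -> 1
31   -> 1 31
*    -> 31
-6   -> 31 -6
4    -> 31 -6 4
over -> 31 -6 4 -6
mod  -> 31 -6 4
+    -> 31 -2
over -> 31 -2 31
dup  -> 31 -2 31 31
rot  -> 31 31 31 -2
drop -> 31 31 31
over -> 31 31 31 31
-    -> 31 31 0
over -> 31 31 0 31
swap -> 31 31 31 0
*    -> 31 31 0
drop -> 31 31
+    -> 62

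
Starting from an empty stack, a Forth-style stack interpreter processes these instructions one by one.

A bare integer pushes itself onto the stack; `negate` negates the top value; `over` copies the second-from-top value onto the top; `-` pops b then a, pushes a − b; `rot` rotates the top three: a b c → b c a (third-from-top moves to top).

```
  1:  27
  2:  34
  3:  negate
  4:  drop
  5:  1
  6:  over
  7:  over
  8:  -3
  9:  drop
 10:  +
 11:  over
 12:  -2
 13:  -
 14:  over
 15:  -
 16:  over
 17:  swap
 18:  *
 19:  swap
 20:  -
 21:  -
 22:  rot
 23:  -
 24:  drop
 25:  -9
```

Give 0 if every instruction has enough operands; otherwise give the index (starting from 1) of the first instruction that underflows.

27     : [27]
34     : [27, 34]
negate : [27, -34]
drop   : [27]
1      : [27, 1]
over   : [27, 1, 27]
over   : [27, 1, 27, 1]
-3     : [27, 1, 27, 1, -3]
drop   : [27, 1, 27, 1]
+      : [27, 1, 28]
over   : [27, 1, 28, 1]
-2     : [27, 1, 28, 1, -2]
-      : [27, 1, 28, 3]
over   : [27, 1, 28, 3, 28]
-      : [27, 1, 28, -25]
over   : [27, 1, 28, -25, 28]
swap   : [27, 1, 28, 28, -25]
*      : [27, 1, 28, -700]
swap   : [27, 1, -700, 28]
-      : [27, 1, -728]
-      : [27, 729]
rot  — needs 3 operands, stack has 2 → underflow

22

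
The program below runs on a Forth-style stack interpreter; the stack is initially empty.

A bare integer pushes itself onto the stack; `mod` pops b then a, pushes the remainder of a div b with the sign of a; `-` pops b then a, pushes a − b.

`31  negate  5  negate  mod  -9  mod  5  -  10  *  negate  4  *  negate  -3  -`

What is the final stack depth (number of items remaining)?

31     -> [31]
negate -> [-31]
5      -> [-31, 5]
negate -> [-31, -5]
mod    -> [-1]
-9     -> [-1, -9]
mod    -> [-1]
5      -> [-1, 5]
-      -> [-6]
10     -> [-6, 10]
*      -> [-60]
negate -> [60]
4      -> [60, 4]
*      -> [240]
negate -> [-240]
-3     -> [-240, -3]
-      -> [-237]

1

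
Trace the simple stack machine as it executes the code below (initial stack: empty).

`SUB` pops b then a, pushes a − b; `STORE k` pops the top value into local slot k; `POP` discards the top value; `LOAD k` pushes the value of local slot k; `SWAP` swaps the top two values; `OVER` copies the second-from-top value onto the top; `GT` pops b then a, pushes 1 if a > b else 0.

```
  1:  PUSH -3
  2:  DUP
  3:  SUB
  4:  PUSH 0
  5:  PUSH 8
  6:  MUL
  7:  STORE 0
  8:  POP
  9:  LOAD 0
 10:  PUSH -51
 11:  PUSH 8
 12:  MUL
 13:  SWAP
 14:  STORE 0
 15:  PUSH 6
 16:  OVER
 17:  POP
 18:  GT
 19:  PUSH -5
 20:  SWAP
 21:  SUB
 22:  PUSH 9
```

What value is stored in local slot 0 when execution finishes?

0

PUSH -3  -> [-3]
DUP      -> [-3, -3]
SUB      -> [0]
PUSH 0   -> [0, 0]
PUSH 8   -> [0, 0, 8]
MUL      -> [0, 0]
STORE 0  -> [0]
POP      -> []
LOAD 0   -> [0]
PUSH -51 -> [0, -51]
PUSH 8   -> [0, -51, 8]
MUL      -> [0, -408]
SWAP     -> [-408, 0]
STORE 0  -> [-408]
PUSH 6   -> [-408, 6]
OVER     -> [-408, 6, -408]
POP      -> [-408, 6]
GT       -> [0]
PUSH -5  -> [0, -5]
SWAP     -> [-5, 0]
SUB      -> [-5]
PUSH 9   -> [-5, 9]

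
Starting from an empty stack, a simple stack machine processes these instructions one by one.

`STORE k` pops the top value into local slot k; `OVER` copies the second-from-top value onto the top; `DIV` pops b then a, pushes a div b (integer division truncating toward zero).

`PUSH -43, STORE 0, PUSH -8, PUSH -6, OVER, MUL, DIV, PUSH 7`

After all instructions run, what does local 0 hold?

-43

PUSH -43  -43
STORE 0   (empty)
PUSH -8   -8
PUSH -6   -8 -6
OVER      -8 -6 -8
MUL       -8 48
DIV       0
PUSH 7    0 7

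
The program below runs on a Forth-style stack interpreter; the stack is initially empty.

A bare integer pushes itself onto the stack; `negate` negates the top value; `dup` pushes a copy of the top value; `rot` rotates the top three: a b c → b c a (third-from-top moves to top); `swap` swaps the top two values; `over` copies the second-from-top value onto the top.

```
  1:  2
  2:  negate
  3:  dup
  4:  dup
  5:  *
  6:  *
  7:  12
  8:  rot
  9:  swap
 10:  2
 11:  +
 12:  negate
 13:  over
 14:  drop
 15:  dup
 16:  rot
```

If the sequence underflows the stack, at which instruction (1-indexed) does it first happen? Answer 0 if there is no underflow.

8

2       [2]
negate  [-2]
dup     [-2, -2]
dup     [-2, -2, -2]
*       [-2, 4]
*       [-8]
12      [-8, 12]
rot  — needs 3 operands, stack has 2 → underflow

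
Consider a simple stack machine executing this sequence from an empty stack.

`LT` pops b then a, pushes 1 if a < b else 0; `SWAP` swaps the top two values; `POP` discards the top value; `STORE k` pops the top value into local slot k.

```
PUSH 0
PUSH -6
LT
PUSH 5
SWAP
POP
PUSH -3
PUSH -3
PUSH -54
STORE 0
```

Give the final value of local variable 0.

-54

PUSH 0    0
PUSH -6   0 -6
LT        0
PUSH 5    0 5
SWAP      5 0
POP       5
PUSH -3   5 -3
PUSH -3   5 -3 -3
PUSH -54  5 -3 -3 -54
STORE 0   5 -3 -3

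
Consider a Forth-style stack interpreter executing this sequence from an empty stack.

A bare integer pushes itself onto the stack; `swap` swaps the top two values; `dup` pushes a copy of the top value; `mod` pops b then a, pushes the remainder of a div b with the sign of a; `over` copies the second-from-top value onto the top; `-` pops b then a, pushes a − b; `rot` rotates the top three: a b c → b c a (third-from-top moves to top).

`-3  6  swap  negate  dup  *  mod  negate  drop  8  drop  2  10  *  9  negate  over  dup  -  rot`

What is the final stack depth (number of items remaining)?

3

-3     → -3
6      → -3 6
swap   → 6 -3
negate → 6 3
dup    → 6 3 3
*      → 6 9
mod    → 6
negate → -6
drop   → (empty)
8      → 8
drop   → (empty)
2      → 2
10     → 2 10
*      → 20
9      → 20 9
negate → 20 -9
over   → 20 -9 20
dup    → 20 -9 20 20
-      → 20 -9 0
rot    → -9 0 20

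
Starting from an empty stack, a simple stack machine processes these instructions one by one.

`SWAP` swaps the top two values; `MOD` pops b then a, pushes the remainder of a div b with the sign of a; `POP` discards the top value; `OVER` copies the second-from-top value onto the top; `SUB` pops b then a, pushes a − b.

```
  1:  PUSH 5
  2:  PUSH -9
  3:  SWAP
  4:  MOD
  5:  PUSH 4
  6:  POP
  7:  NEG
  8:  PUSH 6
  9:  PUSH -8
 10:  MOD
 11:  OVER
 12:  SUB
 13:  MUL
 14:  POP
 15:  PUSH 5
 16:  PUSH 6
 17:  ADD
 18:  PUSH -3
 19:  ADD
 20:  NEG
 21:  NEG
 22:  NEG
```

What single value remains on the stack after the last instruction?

PUSH 5  -> 5
PUSH -9 -> 5 -9
SWAP    -> -9 5
MOD     -> -4
PUSH 4  -> -4 4
POP     -> -4
NEG     -> 4
PUSH 6  -> 4 6
PUSH -8 -> 4 6 -8
MOD     -> 4 6
OVER    -> 4 6 4
SUB     -> 4 2
MUL     -> 8
POP     -> (empty)
PUSH 5  -> 5
PUSH 6  -> 5 6
ADD     -> 11
PUSH -3 -> 11 -3
ADD     -> 8
NEG     -> -8
NEG     -> 8
NEG     -> -8

-8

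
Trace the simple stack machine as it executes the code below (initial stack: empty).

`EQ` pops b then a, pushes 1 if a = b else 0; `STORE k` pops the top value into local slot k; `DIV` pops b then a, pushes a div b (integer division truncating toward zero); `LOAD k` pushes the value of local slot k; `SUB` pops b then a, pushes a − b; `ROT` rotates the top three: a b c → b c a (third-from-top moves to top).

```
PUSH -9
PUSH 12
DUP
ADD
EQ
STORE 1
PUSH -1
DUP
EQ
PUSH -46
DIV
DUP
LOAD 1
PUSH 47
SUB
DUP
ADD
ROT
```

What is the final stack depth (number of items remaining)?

PUSH -9   -9
PUSH 12   -9 12
DUP       -9 12 12
ADD       -9 24
EQ        0
STORE 1   (empty)
PUSH -1   -1
DUP       -1 -1
EQ        1
PUSH -46  1 -46
DIV       0
DUP       0 0
LOAD 1    0 0 0
PUSH 47   0 0 0 47
SUB       0 0 -47
DUP       0 0 -47 -47
ADD       0 0 -94
ROT       0 -94 0

3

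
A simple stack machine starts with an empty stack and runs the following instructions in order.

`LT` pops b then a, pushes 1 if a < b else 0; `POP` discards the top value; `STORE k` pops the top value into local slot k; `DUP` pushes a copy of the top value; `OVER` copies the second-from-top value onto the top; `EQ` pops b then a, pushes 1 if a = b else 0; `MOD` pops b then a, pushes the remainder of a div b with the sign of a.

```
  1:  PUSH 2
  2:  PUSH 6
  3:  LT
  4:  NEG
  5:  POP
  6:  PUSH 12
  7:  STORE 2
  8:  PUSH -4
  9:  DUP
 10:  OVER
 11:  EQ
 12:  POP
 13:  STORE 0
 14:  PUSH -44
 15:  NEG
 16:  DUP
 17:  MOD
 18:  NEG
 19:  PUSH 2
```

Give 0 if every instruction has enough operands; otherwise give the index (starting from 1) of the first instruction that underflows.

0

PUSH 2    2
PUSH 6    2 6
LT        1
NEG       -1
POP       (empty)
PUSH 12   12
STORE 2   (empty)
PUSH -4   -4
DUP       -4 -4
OVER      -4 -4 -4
EQ        -4 1
POP       -4
STORE 0   (empty)
PUSH -44  -44
NEG       44
DUP       44 44
MOD       0
NEG       0
PUSH 2    0 2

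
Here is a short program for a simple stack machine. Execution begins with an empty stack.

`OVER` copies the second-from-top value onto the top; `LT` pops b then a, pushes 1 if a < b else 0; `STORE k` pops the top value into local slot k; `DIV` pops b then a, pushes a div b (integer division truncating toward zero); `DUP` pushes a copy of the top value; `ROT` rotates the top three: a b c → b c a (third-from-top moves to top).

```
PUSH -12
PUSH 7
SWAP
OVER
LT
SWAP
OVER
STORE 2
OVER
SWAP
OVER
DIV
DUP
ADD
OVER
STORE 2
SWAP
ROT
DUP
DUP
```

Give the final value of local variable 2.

1

PUSH -12 → [-12]
PUSH 7   → [-12, 7]
SWAP     → [7, -12]
OVER     → [7, -12, 7]
LT       → [7, 1]
SWAP     → [1, 7]
OVER     → [1, 7, 1]
STORE 2  → [1, 7]
OVER     → [1, 7, 1]
SWAP     → [1, 1, 7]
OVER     → [1, 1, 7, 1]
DIV      → [1, 1, 7]
DUP      → [1, 1, 7, 7]
ADD      → [1, 1, 14]
OVER     → [1, 1, 14, 1]
STORE 2  → [1, 1, 14]
SWAP     → [1, 14, 1]
ROT      → [14, 1, 1]
DUP      → [14, 1, 1, 1]
DUP      → [14, 1, 1, 1, 1]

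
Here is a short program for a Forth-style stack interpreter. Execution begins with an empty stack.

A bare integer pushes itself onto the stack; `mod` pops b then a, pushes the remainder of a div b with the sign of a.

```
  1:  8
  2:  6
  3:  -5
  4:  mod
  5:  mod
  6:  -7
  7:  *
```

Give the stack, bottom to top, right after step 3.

8  → [8]
6  → [8, 6]
-5 → [8, 6, -5]

[8, 6, -5]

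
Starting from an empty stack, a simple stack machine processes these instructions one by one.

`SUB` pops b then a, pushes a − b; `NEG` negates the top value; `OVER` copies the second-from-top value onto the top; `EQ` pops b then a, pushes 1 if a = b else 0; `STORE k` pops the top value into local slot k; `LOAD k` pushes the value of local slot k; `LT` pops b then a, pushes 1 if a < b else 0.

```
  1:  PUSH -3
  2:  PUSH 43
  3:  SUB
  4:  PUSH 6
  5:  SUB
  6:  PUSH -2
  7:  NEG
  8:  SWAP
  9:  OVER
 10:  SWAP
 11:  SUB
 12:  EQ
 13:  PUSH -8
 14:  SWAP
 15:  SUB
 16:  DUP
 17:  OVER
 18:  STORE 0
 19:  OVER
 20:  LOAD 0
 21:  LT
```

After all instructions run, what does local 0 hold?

PUSH -3 → -3
PUSH 43 → -3 43
SUB     → -46
PUSH 6  → -46 6
SUB     → -52
PUSH -2 → -52 -2
NEG     → -52 2
SWAP    → 2 -52
OVER    → 2 -52 2
SWAP    → 2 2 -52
SUB     → 2 54
EQ      → 0
PUSH -8 → 0 -8
SWAP    → -8 0
SUB     → -8
DUP     → -8 -8
OVER    → -8 -8 -8
STORE 0 → -8 -8
OVER    → -8 -8 -8
LOAD 0  → -8 -8 -8 -8
LT      → -8 -8 0

-8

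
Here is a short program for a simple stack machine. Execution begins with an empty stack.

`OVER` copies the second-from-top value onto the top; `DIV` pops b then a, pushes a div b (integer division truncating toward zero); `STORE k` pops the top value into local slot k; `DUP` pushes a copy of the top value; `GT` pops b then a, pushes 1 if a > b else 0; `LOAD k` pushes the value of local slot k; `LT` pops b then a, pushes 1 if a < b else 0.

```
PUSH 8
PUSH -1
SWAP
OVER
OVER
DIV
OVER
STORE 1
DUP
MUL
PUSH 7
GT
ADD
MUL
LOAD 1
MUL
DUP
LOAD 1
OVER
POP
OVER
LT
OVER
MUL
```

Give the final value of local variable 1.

8

PUSH 8  : 8
PUSH -1 : 8 -1
SWAP    : -1 8
OVER    : -1 8 -1
OVER    : -1 8 -1 8
DIV     : -1 8 0
OVER    : -1 8 0 8
STORE 1 : -1 8 0
DUP     : -1 8 0 0
MUL     : -1 8 0
PUSH 7  : -1 8 0 7
GT      : -1 8 0
ADD     : -1 8
MUL     : -8
LOAD 1  : -8 8
MUL     : -64
DUP     : -64 -64
LOAD 1  : -64 -64 8
OVER    : -64 -64 8 -64
POP     : -64 -64 8
OVER    : -64 -64 8 -64
LT      : -64 -64 0
OVER    : -64 -64 0 -64
MUL     : -64 -64 0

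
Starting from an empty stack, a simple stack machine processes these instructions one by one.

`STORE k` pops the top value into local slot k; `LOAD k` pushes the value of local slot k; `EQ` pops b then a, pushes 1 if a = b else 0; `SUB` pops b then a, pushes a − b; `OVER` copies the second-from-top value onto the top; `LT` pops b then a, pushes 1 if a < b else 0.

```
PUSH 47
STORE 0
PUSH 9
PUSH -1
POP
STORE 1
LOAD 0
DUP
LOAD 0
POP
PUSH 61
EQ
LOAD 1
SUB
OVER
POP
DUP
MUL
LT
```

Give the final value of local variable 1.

9

PUSH 47 → 47
STORE 0 → (empty)
PUSH 9  → 9
PUSH -1 → 9 -1
POP     → 9
STORE 1 → (empty)
LOAD 0  → 47
DUP     → 47 47
LOAD 0  → 47 47 47
POP     → 47 47
PUSH 61 → 47 47 61
EQ      → 47 0
LOAD 1  → 47 0 9
SUB     → 47 -9
OVER    → 47 -9 47
POP     → 47 -9
DUP     → 47 -9 -9
MUL     → 47 81
LT      → 1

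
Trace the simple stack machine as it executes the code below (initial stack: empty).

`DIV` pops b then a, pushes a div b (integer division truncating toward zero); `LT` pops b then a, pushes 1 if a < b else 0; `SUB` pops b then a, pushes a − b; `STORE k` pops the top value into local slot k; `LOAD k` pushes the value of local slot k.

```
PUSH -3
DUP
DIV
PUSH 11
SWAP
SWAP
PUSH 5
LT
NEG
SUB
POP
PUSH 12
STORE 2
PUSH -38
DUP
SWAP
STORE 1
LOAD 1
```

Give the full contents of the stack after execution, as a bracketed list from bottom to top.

[-38, -38]

PUSH -3  → [-3]
DUP      → [-3, -3]
DIV      → [1]
PUSH 11  → [1, 11]
SWAP     → [11, 1]
SWAP     → [1, 11]
PUSH 5   → [1, 11, 5]
LT       → [1, 0]
NEG      → [1, 0]
SUB      → [1]
POP      → []
PUSH 12  → [12]
STORE 2  → []
PUSH -38 → [-38]
DUP      → [-38, -38]
SWAP     → [-38, -38]
STORE 1  → [-38]
LOAD 1   → [-38, -38]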